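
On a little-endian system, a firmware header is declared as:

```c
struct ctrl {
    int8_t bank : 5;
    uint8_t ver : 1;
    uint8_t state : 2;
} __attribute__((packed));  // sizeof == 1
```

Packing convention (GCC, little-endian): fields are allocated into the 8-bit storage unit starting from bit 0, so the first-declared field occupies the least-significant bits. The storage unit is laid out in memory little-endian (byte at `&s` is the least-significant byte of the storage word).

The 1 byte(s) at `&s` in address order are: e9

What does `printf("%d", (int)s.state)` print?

3

[0]=0xe9 (little-endian) → word 0xe9
bank [0+:5] = (word>>0) & 0x1f = 9
ver [5+:1] = (word>>5) & 0x1 = 1
state [6+:2] = (word>>6) & 0x3 = 3  ←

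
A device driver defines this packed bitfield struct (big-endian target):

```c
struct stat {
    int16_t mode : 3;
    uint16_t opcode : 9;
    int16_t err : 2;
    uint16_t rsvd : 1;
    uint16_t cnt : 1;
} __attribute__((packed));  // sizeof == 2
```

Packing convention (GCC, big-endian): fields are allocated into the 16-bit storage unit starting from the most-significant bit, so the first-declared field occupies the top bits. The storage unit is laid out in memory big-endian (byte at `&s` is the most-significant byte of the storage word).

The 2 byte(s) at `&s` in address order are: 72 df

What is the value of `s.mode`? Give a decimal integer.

3

[0]=0x72 [1]=0xdf (big-endian) → word 0x72df
mode [13+:3] = (word>>13) & 0x7 = 3  ←
opcode [4+:9] = (word>>4) & 0x1ff = 301
err [2+:2] = (word>>2) & 0x3 = 3
rsvd [1+:1] = (word>>1) & 0x1 = 1
cnt [0+:1] = (word>>0) & 0x1 = 1
mode signed 3b, MSB=0: value = 3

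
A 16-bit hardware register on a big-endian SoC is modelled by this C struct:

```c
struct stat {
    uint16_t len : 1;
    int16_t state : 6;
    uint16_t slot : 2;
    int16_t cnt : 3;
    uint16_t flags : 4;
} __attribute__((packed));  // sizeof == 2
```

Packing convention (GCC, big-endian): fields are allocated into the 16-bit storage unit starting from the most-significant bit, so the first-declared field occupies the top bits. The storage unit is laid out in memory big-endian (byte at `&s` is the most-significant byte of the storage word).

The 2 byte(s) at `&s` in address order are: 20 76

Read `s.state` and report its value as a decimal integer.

16

[0]=0x20 [1]=0x76 (big-endian) → word 0x2076
len:1 @ bit 15 → (0x2076>>15)&0x1 = 0x0
state:6 @ bit 9 → (0x2076>>9)&0x3f = 0x10  ←
slot:2 @ bit 7 → (0x2076>>7)&0x3 = 0x0
cnt:3 @ bit 4 → (0x2076>>4)&0x7 = 0x7
flags:4 @ bit 0 → (0x2076>>0)&0xf = 0x6
state signed 6b, MSB=0: value = 16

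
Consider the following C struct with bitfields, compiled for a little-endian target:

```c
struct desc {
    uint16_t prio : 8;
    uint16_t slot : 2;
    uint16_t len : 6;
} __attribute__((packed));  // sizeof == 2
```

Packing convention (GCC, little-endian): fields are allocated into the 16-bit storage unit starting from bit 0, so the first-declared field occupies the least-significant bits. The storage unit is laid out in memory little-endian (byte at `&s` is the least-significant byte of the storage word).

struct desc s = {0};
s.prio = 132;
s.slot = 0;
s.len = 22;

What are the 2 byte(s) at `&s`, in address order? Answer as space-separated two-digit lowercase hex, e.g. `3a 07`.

[0+:8] prio=132 & 0xff = 0x84; word=0x0084
[8+:2] slot=0 & 0x3 = 0x0; word=0x0084
[10+:6] len=22 & 0x3f = 0x16; word=0x5884
word = 0x5884 → little-endian bytes:
  [0]=0x84  [1]=0x58

84 58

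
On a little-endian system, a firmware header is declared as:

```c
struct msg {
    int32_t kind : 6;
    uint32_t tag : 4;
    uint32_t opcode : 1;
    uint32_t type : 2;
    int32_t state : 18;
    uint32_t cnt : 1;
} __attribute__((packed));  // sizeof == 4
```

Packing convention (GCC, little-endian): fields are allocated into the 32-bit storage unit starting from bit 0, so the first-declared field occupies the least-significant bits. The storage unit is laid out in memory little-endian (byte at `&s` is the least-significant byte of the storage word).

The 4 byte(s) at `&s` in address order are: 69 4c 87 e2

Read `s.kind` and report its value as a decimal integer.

-23

[0]=0x69 [1]=0x4c [2]=0x87 [3]=0xe2 (little-endian) → word 0xe2874c69
kind [0+:6] = (word>>0) & 0x3f = 41  ←
tag [6+:4] = (word>>6) & 0xf = 1
opcode [10+:1] = (word>>10) & 0x1 = 1
type [11+:2] = (word>>11) & 0x3 = 1
state [13+:18] = (word>>13) & 0x3ffff = 201786
cnt [31+:1] = (word>>31) & 0x1 = 1
kind signed 6b, MSB=1: 41 - 64 = -23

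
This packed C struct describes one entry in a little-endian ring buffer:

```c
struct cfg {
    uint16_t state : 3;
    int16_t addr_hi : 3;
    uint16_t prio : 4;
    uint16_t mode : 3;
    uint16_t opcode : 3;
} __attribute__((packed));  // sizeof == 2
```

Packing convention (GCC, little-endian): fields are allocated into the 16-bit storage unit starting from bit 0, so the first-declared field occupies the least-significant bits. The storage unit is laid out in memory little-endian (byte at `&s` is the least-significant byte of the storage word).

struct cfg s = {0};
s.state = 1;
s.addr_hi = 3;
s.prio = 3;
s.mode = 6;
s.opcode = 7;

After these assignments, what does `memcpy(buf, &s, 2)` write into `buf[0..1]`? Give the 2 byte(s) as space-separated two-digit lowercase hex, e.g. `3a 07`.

state:3 = 1 → 0x1 << 0 → word 0x0001
addr_hi:3 = 3 → 0x3 << 3 → word 0x0019
prio:4 = 3 → 0x3 << 6 → word 0x00d9
mode:3 = 6 → 0x6 << 10 → word 0x18d9
opcode:3 = 7 → 0x7 << 13 → word 0xf8d9
word = 0xf8d9 → little-endian bytes:
  [0]=0xd9  [1]=0xf8

d9 f8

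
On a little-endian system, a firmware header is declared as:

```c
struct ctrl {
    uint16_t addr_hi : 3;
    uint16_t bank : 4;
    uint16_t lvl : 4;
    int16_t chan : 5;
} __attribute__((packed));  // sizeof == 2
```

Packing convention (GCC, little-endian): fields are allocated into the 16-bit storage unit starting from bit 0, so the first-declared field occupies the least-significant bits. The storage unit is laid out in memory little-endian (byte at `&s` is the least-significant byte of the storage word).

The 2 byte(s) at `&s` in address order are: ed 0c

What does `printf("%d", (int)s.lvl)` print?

9

[0]=0xed [1]=0x0c (little-endian) → word 0x0ced
addr_hi [0+:3] = (word>>0) & 0x7 = 5
bank [3+:4] = (word>>3) & 0xf = 13
lvl [7+:4] = (word>>7) & 0xf = 9  ←
chan [11+:5] = (word>>11) & 0x1f = 1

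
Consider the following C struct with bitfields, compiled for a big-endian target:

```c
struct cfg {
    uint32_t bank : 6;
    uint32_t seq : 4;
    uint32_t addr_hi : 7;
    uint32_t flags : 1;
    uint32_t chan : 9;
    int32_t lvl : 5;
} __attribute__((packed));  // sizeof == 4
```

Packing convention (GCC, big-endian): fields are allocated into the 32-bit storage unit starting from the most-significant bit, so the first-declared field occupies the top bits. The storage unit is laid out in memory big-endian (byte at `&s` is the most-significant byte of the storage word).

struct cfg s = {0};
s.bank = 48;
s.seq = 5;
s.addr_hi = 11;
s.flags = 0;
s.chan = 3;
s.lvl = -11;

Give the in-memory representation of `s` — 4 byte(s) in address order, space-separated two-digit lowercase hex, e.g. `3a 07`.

bank (6b) val=48 bits=0x30 at bit 26: 0xc0000000
seq (4b) val=5 bits=0x5 at bit 22: 0xc1400000
addr_hi (7b) val=11 bits=0xb at bit 15: 0xc1458000
flags (1b) val=0 bits=0x0 at bit 14: 0xc1458000
chan (9b) val=3 bits=0x3 at bit 5: 0xc1458060
lvl (5b) val=-11 bits=0x15 at bit 0: 0xc1458075
word = 0xc1458075 → big-endian bytes:
  [0]=0xc1  [1]=0x45  [2]=0x80  [3]=0x75

c1 45 80 75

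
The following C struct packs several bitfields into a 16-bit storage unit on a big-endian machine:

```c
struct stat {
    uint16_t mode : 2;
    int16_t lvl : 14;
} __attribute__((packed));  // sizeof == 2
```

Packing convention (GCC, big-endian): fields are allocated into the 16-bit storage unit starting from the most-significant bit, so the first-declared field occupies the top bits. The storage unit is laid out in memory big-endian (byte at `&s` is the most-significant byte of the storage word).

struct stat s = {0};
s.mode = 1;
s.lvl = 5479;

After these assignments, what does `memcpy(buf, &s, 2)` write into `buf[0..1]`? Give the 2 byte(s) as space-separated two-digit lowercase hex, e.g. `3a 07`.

mode:2 = 1 → 0x1 << 14 → word 0x4000
lvl:14 = 5479 → 0x1567 << 0 → word 0x5567
word = 0x5567 → big-endian bytes:
  [0]=0x55  [1]=0x67

55 67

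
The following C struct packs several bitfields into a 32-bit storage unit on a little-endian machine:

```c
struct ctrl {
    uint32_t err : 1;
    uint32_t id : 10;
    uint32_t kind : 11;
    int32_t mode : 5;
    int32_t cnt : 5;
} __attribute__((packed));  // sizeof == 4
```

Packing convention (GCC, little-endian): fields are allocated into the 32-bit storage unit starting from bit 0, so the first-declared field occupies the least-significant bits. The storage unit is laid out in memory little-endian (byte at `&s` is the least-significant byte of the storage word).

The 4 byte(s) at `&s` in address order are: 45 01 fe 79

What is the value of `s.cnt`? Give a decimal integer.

[0]=0x45 [1]=0x01 [2]=0xfe [3]=0x79 (little-endian) → word 0x79fe0145
err:1 @ bit 0 → (0x79fe0145>>0)&0x1 = 0x1
id:10 @ bit 1 → (0x79fe0145>>1)&0x3ff = 0xa2
kind:11 @ bit 11 → (0x79fe0145>>11)&0x7ff = 0x7c0
mode:5 @ bit 22 → (0x79fe0145>>22)&0x1f = 0x7
cnt:5 @ bit 27 → (0x79fe0145>>27)&0x1f = 0xf  ←
cnt signed 5b, MSB=0: value = 15

15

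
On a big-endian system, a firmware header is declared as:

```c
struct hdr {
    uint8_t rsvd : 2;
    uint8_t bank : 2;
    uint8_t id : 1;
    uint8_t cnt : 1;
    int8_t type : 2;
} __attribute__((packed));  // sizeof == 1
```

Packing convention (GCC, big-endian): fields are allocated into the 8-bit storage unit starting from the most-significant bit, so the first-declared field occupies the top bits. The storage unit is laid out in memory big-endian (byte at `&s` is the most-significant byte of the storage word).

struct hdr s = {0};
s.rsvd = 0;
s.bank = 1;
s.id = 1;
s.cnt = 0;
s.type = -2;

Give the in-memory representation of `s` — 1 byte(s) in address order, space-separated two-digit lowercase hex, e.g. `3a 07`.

rsvd:2 = 0 → 0x0 << 6 → word 0x00
bank:2 = 1 → 0x1 << 4 → word 0x10
id:1 = 1 → 0x1 << 3 → word 0x18
cnt:1 = 0 → 0x0 << 2 → word 0x18
type:2 = -2 → 0x2 << 0 → word 0x1a
word = 0x1a → big-endian bytes:
  [0]=0x1a

1a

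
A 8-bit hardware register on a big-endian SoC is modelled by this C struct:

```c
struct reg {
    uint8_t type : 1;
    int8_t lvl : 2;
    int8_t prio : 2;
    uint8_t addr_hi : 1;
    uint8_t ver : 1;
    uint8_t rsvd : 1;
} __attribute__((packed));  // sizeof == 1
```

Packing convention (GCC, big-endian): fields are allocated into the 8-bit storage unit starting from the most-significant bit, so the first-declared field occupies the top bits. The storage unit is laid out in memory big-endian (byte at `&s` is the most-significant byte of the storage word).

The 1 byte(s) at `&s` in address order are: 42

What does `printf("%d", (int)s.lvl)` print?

[0]=0x42 (big-endian) → word 0x42
type:1 @ bit 7 → (0x42>>7)&0x1 = 0x0
lvl:2 @ bit 5 → (0x42>>5)&0x3 = 0x2  ←
prio:2 @ bit 3 → (0x42>>3)&0x3 = 0x0
addr_hi:1 @ bit 2 → (0x42>>2)&0x1 = 0x0
ver:1 @ bit 1 → (0x42>>1)&0x1 = 0x1
rsvd:1 @ bit 0 → (0x42>>0)&0x1 = 0x0
lvl signed 2b, MSB=1: 2 - 4 = -2

-2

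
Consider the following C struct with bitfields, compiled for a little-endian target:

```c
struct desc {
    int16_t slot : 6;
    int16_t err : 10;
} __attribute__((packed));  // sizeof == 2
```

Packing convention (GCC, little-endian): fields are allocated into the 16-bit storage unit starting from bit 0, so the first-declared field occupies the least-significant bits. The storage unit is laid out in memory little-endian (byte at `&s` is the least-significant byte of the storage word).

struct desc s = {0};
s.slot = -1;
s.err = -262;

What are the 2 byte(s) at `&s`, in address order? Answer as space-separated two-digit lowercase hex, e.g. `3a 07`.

slot (6b) val=-1 bits=0x3f at bit 0: 0x003f
err (10b) val=-262 bits=0x2fa at bit 6: 0xbebf
word = 0xbebf → little-endian bytes:
  [0]=0xbf  [1]=0xbe

bf be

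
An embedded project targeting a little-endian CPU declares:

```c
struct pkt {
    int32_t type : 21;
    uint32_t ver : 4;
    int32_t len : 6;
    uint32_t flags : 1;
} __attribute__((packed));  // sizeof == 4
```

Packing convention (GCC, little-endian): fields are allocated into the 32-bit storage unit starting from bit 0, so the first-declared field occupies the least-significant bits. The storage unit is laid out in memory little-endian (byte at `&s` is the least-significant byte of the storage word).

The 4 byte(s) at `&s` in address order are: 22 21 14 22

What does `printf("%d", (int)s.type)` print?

[0]=0x22 [1]=0x21 [2]=0x14 [3]=0x22 (little-endian) → word 0x22142122
type:21 @ bit 0 → (0x22142122>>0)&0x1fffff = 0x142122  ←
ver:4 @ bit 21 → (0x22142122>>21)&0xf = 0x0
len:6 @ bit 25 → (0x22142122>>25)&0x3f = 0x11
flags:1 @ bit 31 → (0x22142122>>31)&0x1 = 0x0
type signed 21b, MSB=1: 1319202 - 2097152 = -777950

-777950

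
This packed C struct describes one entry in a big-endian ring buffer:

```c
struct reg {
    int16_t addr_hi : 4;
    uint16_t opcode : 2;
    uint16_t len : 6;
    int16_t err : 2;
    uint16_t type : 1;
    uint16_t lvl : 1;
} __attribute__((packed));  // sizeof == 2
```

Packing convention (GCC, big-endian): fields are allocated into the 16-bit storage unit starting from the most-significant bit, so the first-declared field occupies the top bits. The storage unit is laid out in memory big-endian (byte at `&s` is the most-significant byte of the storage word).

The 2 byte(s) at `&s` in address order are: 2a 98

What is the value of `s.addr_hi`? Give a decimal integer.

[0]=0x2a [1]=0x98 (big-endian) → word 0x2a98
addr_hi [12+:4] = (word>>12) & 0xf = 2  ←
opcode [10+:2] = (word>>10) & 0x3 = 2
len [4+:6] = (word>>4) & 0x3f = 41
err [2+:2] = (word>>2) & 0x3 = 2
type [1+:1] = (word>>1) & 0x1 = 0
lvl [0+:1] = (word>>0) & 0x1 = 0
addr_hi signed 4b, MSB=0: value = 2

2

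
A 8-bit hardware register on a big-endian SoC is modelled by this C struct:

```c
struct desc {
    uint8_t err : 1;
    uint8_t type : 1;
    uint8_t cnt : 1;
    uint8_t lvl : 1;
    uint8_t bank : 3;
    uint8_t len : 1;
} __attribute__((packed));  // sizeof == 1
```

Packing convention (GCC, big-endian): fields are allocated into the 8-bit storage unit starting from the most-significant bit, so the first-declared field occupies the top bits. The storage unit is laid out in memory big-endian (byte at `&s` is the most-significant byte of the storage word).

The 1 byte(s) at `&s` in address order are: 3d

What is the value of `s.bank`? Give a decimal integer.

6

[0]=0x3d (big-endian) → word 0x3d
err:1 @ bit 7 → (0x3d>>7)&0x1 = 0x0
type:1 @ bit 6 → (0x3d>>6)&0x1 = 0x0
cnt:1 @ bit 5 → (0x3d>>5)&0x1 = 0x1
lvl:1 @ bit 4 → (0x3d>>4)&0x1 = 0x1
bank:3 @ bit 1 → (0x3d>>1)&0x7 = 0x6  ←
len:1 @ bit 0 → (0x3d>>0)&0x1 = 0x1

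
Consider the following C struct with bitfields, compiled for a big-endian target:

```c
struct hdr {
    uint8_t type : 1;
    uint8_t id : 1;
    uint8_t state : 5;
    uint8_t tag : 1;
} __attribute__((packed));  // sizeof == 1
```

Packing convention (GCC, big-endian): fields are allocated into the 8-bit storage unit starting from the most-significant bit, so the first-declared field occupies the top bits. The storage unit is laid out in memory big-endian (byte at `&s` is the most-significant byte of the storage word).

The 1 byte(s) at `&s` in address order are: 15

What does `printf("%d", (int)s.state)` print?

[0]=0x15 (big-endian) → word 0x15
type:1 @ bit 7 → (0x15>>7)&0x1 = 0x0
id:1 @ bit 6 → (0x15>>6)&0x1 = 0x0
state:5 @ bit 1 → (0x15>>1)&0x1f = 0xa  ←
tag:1 @ bit 0 → (0x15>>0)&0x1 = 0x1

10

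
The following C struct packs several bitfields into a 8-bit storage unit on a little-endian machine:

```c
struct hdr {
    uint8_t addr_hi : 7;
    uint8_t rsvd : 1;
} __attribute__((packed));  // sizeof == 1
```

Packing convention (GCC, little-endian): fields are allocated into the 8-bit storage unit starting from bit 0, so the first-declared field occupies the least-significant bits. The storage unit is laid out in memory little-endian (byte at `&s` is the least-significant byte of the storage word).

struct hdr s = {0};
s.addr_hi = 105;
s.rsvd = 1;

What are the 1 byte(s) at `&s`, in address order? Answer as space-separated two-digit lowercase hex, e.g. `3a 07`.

e9

[0+:7] addr_hi=105 & 0x7f = 0x69; word=0x69
[7+:1] rsvd=1 & 0x1 = 0x1; word=0xe9
word = 0xe9 → little-endian bytes:
  [0]=0xe9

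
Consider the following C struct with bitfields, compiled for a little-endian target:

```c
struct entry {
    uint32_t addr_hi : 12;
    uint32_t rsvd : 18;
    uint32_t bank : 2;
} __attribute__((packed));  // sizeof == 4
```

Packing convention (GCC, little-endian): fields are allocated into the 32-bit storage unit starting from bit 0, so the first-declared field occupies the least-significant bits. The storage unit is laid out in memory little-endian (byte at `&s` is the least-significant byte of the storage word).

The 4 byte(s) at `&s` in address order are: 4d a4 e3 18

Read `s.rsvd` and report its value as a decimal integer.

[0]=0x4d [1]=0xa4 [2]=0xe3 [3]=0x18 (little-endian) → word 0x18e3a44d
addr_hi:12 @ bit 0 → (0x18e3a44d>>0)&0xfff = 0x44d
rsvd:18 @ bit 12 → (0x18e3a44d>>12)&0x3ffff = 0x18e3a  ←
bank:2 @ bit 30 → (0x18e3a44d>>30)&0x3 = 0x0

101946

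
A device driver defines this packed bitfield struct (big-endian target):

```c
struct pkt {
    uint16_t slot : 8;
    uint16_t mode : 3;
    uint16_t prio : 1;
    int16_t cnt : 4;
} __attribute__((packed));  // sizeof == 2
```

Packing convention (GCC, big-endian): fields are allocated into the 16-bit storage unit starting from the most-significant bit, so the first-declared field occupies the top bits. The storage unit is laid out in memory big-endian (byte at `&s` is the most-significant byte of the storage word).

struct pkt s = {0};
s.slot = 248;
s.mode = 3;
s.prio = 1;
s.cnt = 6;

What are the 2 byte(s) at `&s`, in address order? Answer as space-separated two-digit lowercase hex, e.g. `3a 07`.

f8 76

[8+:8] slot=248 & 0xff = 0xf8; word=0xf800
[5+:3] mode=3 & 0x7 = 0x3; word=0xf860
[4+:1] prio=1 & 0x1 = 0x1; word=0xf870
[0+:4] cnt=6 & 0xf = 0x6; word=0xf876
word = 0xf876 → big-endian bytes:
  [0]=0xf8  [1]=0x76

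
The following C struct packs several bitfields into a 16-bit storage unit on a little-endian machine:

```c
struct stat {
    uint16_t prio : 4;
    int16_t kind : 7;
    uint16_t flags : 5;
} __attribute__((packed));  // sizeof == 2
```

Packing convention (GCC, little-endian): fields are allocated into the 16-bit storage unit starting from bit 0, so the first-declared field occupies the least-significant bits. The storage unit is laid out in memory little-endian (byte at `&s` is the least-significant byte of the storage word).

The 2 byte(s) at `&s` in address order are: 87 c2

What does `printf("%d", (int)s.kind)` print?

[0]=0x87 [1]=0xc2 (little-endian) → word 0xc287
prio [0+:4] = (word>>0) & 0xf = 7
kind [4+:7] = (word>>4) & 0x7f = 40  ←
flags [11+:5] = (word>>11) & 0x1f = 24
kind signed 7b, MSB=0: value = 40

40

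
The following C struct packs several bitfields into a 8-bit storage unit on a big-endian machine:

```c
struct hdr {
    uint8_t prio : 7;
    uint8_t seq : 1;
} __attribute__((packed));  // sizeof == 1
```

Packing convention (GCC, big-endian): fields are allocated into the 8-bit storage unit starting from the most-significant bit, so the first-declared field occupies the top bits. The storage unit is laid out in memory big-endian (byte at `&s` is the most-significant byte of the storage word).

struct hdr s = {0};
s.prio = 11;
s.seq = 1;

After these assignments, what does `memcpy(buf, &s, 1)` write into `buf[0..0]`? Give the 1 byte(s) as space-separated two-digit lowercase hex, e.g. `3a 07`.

prio (7b) val=11 bits=0xb at bit 1: 0x16
seq (1b) val=1 bits=0x1 at bit 0: 0x17
word = 0x17 → big-endian bytes:
  [0]=0x17

17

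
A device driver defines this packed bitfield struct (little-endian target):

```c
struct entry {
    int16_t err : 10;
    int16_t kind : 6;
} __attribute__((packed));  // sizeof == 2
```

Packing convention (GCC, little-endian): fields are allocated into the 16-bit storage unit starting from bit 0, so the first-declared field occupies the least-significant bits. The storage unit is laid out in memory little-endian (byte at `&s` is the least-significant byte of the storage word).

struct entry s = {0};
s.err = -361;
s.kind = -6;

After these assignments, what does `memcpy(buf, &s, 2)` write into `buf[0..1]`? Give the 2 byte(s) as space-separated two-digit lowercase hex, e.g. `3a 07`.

97 ea

err (10b) val=-361 bits=0x297 at bit 0: 0x0297
kind (6b) val=-6 bits=0x3a at bit 10: 0xea97
word = 0xea97 → little-endian bytes:
  [0]=0x97  [1]=0xea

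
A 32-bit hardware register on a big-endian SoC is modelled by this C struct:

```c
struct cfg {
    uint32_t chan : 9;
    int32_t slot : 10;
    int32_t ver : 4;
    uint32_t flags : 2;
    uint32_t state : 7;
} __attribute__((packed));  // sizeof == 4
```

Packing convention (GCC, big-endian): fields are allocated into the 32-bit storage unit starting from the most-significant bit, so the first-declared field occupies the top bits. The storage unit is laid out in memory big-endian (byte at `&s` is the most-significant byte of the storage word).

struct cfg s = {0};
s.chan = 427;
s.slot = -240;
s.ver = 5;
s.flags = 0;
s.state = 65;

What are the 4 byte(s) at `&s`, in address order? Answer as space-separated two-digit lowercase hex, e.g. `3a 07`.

[23+:9] chan=427 & 0x1ff = 0x1ab; word=0xd5800000
[13+:10] slot=-240 & 0x3ff = 0x310; word=0xd5e20000
[9+:4] ver=5 & 0xf = 0x5; word=0xd5e20a00
[7+:2] flags=0 & 0x3 = 0x0; word=0xd5e20a00
[0+:7] state=65 & 0x7f = 0x41; word=0xd5e20a41
word = 0xd5e20a41 → big-endian bytes:
  [0]=0xd5  [1]=0xe2  [2]=0x0a  [3]=0x41

d5 e2 0a 41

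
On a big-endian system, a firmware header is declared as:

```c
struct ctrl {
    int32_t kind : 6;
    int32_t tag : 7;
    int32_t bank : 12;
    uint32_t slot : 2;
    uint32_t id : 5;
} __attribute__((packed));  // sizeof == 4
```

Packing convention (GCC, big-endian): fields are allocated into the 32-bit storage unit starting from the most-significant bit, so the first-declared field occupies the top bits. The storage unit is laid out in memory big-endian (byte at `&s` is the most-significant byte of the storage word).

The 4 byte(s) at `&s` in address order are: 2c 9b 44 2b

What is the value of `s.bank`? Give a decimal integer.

[0]=0x2c [1]=0x9b [2]=0x44 [3]=0x2b (big-endian) → word 0x2c9b442b
kind:6 @ bit 26 → (0x2c9b442b>>26)&0x3f = 0xb
tag:7 @ bit 19 → (0x2c9b442b>>19)&0x7f = 0x13
bank:12 @ bit 7 → (0x2c9b442b>>7)&0xfff = 0x688  ←
slot:2 @ bit 5 → (0x2c9b442b>>5)&0x3 = 0x1
id:5 @ bit 0 → (0x2c9b442b>>0)&0x1f = 0xb
bank signed 12b, MSB=0: value = 1672

1672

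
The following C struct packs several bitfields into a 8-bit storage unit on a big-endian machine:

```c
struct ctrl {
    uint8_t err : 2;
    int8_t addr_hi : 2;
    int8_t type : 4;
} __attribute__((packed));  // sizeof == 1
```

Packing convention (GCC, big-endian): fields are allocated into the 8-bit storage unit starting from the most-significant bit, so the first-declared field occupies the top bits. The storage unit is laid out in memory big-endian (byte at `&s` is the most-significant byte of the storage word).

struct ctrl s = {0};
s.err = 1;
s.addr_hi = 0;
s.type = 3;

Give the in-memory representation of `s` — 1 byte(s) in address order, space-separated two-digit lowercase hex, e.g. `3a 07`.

[6+:2] err=1 & 0x3 = 0x1; word=0x40
[4+:2] addr_hi=0 & 0x3 = 0x0; word=0x40
[0+:4] type=3 & 0xf = 0x3; word=0x43
word = 0x43 → big-endian bytes:
  [0]=0x43

43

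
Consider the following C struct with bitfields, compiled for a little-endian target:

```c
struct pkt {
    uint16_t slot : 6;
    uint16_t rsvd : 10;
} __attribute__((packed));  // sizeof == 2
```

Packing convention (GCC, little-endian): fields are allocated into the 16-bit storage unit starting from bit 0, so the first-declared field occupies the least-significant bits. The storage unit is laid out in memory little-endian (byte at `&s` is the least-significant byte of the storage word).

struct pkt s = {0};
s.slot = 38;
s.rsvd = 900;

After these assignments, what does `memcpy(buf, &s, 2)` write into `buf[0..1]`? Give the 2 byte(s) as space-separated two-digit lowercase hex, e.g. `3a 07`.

[0+:6] slot=38 & 0x3f = 0x26; word=0x0026
[6+:10] rsvd=900 & 0x3ff = 0x384; word=0xe126
word = 0xe126 → little-endian bytes:
  [0]=0x26  [1]=0xe1

26 e1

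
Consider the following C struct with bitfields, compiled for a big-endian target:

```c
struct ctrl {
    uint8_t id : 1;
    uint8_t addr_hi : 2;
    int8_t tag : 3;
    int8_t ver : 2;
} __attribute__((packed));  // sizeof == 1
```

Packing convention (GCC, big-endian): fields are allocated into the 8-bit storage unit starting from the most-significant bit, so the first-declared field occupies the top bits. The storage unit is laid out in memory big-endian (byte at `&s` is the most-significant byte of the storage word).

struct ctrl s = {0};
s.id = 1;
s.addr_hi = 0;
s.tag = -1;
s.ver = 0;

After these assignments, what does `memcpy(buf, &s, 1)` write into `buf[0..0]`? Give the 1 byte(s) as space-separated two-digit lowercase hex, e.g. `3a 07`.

9c

id:1 = 1 → 0x1 << 7 → word 0x80
addr_hi:2 = 0 → 0x0 << 5 → word 0x80
tag:3 = -1 → 0x7 << 2 → word 0x9c
ver:2 = 0 → 0x0 << 0 → word 0x9c
word = 0x9c → big-endian bytes:
  [0]=0x9c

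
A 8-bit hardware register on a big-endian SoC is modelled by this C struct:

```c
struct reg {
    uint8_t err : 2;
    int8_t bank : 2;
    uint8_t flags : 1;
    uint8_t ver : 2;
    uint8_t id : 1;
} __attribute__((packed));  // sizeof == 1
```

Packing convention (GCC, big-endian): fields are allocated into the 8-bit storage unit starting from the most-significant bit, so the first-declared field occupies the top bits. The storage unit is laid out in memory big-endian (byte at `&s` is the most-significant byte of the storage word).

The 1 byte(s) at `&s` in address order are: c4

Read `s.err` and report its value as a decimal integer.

3

[0]=0xc4 (big-endian) → word 0xc4
err:2 @ bit 6 → (0xc4>>6)&0x3 = 0x3  ←
bank:2 @ bit 4 → (0xc4>>4)&0x3 = 0x0
flags:1 @ bit 3 → (0xc4>>3)&0x1 = 0x0
ver:2 @ bit 1 → (0xc4>>1)&0x3 = 0x2
id:1 @ bit 0 → (0xc4>>0)&0x1 = 0x0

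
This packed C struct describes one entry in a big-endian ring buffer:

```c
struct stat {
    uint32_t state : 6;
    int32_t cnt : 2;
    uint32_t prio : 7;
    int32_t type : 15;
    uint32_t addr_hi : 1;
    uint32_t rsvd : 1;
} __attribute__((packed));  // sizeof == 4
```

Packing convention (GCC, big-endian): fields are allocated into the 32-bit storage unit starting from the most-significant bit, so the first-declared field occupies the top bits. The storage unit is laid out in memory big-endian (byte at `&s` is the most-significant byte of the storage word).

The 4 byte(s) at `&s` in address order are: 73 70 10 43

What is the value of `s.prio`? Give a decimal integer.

[0]=0x73 [1]=0x70 [2]=0x10 [3]=0x43 (big-endian) → word 0x73701043
state [26+:6] = (word>>26) & 0x3f = 28
cnt [24+:2] = (word>>24) & 0x3 = 3
prio [17+:7] = (word>>17) & 0x7f = 56  ←
type [2+:15] = (word>>2) & 0x7fff = 1040
addr_hi [1+:1] = (word>>1) & 0x1 = 1
rsvd [0+:1] = (word>>0) & 0x1 = 1

56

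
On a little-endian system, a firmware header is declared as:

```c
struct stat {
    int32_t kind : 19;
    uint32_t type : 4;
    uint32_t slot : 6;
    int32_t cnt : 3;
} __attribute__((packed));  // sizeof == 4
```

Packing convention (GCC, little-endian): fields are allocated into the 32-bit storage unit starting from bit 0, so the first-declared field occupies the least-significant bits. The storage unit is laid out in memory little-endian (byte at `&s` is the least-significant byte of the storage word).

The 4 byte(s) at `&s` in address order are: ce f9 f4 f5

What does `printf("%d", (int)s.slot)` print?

43

[0]=0xce [1]=0xf9 [2]=0xf4 [3]=0xf5 (little-endian) → word 0xf5f4f9ce
kind:19 @ bit 0 → (0xf5f4f9ce>>0)&0x7ffff = 0x4f9ce
type:4 @ bit 19 → (0xf5f4f9ce>>19)&0xf = 0xe
slot:6 @ bit 23 → (0xf5f4f9ce>>23)&0x3f = 0x2b  ←
cnt:3 @ bit 29 → (0xf5f4f9ce>>29)&0x7 = 0x7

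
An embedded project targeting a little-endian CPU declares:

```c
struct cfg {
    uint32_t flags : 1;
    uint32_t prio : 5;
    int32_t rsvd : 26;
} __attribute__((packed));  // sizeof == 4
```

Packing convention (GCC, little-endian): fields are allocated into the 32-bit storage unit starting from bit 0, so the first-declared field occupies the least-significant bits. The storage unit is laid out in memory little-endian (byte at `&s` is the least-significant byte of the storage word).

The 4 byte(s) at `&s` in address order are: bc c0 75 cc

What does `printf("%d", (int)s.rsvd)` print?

-13510910

[0]=0xbc [1]=0xc0 [2]=0x75 [3]=0xcc (little-endian) → word 0xcc75c0bc
flags [0+:1] = (word>>0) & 0x1 = 0
prio [1+:5] = (word>>1) & 0x1f = 30
rsvd [6+:26] = (word>>6) & 0x3ffffff = 53597954  ←
rsvd signed 26b, MSB=1: 53597954 - 67108864 = -13510910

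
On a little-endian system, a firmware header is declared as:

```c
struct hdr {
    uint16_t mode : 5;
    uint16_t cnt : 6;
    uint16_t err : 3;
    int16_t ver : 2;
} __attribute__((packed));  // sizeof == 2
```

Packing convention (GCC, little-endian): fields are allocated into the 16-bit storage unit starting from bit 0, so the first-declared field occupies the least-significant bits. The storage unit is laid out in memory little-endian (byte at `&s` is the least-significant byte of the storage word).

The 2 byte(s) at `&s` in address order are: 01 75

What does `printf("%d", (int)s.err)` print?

[0]=0x01 [1]=0x75 (little-endian) → word 0x7501
mode [0+:5] = (word>>0) & 0x1f = 1
cnt [5+:6] = (word>>5) & 0x3f = 40
err [11+:3] = (word>>11) & 0x7 = 6  ←
ver [14+:2] = (word>>14) & 0x3 = 1

6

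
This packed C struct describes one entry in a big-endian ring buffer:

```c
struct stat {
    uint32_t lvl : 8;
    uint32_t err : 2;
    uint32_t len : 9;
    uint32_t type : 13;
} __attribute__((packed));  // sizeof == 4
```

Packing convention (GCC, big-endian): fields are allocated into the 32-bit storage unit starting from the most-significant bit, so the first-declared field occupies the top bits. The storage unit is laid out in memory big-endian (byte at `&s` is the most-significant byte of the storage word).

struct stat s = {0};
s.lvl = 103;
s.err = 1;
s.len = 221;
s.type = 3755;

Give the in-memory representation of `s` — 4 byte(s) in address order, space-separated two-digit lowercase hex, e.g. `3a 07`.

lvl:8 = 103 → 0x67 << 24 → word 0x67000000
err:2 = 1 → 0x1 << 22 → word 0x67400000
len:9 = 221 → 0xdd << 13 → word 0x675ba000
type:13 = 3755 → 0xeab << 0 → word 0x675baeab
word = 0x675baeab → big-endian bytes:
  [0]=0x67  [1]=0x5b  [2]=0xae  [3]=0xab

67 5b ae ab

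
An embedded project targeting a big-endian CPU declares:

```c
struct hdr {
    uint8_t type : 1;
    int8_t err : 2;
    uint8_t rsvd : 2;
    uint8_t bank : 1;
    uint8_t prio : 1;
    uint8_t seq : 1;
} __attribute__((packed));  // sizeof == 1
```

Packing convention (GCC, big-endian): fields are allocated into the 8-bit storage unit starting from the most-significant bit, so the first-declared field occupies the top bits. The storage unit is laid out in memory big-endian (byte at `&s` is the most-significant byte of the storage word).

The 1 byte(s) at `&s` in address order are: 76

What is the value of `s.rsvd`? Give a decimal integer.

2

[0]=0x76 (big-endian) → word 0x76
type:1 @ bit 7 → (0x76>>7)&0x1 = 0x0
err:2 @ bit 5 → (0x76>>5)&0x3 = 0x3
rsvd:2 @ bit 3 → (0x76>>3)&0x3 = 0x2  ←
bank:1 @ bit 2 → (0x76>>2)&0x1 = 0x1
prio:1 @ bit 1 → (0x76>>1)&0x1 = 0x1
seq:1 @ bit 0 → (0x76>>0)&0x1 = 0x0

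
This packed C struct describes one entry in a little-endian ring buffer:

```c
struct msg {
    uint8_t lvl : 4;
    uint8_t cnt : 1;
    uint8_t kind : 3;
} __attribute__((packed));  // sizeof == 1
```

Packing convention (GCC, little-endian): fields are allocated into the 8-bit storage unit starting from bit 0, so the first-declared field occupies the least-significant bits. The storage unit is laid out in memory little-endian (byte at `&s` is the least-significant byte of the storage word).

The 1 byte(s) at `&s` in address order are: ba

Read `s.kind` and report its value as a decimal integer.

5

[0]=0xba (little-endian) → word 0xba
lvl:4 @ bit 0 → (0xba>>0)&0xf = 0xa
cnt:1 @ bit 4 → (0xba>>4)&0x1 = 0x1
kind:3 @ bit 5 → (0xba>>5)&0x7 = 0x5  ←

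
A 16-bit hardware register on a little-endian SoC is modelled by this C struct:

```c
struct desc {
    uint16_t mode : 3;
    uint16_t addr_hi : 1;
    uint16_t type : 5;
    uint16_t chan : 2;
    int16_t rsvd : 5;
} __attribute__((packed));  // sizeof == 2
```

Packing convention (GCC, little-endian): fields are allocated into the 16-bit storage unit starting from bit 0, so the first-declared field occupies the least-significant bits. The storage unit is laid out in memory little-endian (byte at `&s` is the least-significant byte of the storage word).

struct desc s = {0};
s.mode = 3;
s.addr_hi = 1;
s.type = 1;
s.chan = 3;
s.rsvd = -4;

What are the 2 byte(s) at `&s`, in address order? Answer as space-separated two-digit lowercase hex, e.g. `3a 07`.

mode (3b) val=3 bits=0x3 at bit 0: 0x0003
addr_hi (1b) val=1 bits=0x1 at bit 3: 0x000b
type (5b) val=1 bits=0x1 at bit 4: 0x001b
chan (2b) val=3 bits=0x3 at bit 9: 0x061b
rsvd (5b) val=-4 bits=0x1c at bit 11: 0xe61b
word = 0xe61b → little-endian bytes:
  [0]=0x1b  [1]=0xe6

1b e6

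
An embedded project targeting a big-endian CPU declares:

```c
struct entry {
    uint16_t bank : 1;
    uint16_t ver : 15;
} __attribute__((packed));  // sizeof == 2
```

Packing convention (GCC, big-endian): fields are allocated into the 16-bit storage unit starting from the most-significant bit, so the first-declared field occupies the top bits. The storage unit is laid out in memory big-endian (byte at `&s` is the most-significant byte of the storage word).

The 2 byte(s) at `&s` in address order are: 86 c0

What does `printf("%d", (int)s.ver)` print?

[0]=0x86 [1]=0xc0 (big-endian) → word 0x86c0
bank:1 @ bit 15 → (0x86c0>>15)&0x1 = 0x1
ver:15 @ bit 0 → (0x86c0>>0)&0x7fff = 0x6c0  ←

1728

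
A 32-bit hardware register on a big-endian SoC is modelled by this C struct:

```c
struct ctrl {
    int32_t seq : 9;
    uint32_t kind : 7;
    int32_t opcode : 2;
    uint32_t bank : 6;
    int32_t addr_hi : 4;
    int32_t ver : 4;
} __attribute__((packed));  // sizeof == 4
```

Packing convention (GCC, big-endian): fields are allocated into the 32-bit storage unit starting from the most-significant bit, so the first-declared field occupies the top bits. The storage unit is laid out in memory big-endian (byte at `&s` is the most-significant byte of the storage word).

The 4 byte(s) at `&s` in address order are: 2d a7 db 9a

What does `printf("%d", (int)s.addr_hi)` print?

[0]=0x2d [1]=0xa7 [2]=0xdb [3]=0x9a (big-endian) → word 0x2da7db9a
seq [23+:9] = (word>>23) & 0x1ff = 91
kind [16+:7] = (word>>16) & 0x7f = 39
opcode [14+:2] = (word>>14) & 0x3 = 3
bank [8+:6] = (word>>8) & 0x3f = 27
addr_hi [4+:4] = (word>>4) & 0xf = 9  ←
ver [0+:4] = (word>>0) & 0xf = 10
addr_hi signed 4b, MSB=1: 9 - 16 = -7

-7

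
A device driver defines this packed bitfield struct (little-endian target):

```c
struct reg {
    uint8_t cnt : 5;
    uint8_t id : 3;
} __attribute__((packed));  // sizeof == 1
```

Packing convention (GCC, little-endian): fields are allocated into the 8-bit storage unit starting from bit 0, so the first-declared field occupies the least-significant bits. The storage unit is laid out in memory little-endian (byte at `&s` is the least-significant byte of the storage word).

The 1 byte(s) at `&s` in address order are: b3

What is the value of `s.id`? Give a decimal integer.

[0]=0xb3 (little-endian) → word 0xb3
cnt [0+:5] = (word>>0) & 0x1f = 19
id [5+:3] = (word>>5) & 0x7 = 5  ←

5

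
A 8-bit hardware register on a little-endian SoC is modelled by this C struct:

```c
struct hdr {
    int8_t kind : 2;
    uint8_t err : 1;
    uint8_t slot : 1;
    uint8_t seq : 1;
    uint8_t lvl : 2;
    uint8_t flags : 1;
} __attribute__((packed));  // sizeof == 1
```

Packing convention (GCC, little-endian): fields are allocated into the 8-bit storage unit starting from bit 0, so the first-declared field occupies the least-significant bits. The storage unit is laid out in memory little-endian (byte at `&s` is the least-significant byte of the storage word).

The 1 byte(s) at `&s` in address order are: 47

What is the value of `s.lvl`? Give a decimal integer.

2

[0]=0x47 (little-endian) → word 0x47
kind [0+:2] = (word>>0) & 0x3 = 3
err [2+:1] = (word>>2) & 0x1 = 1
slot [3+:1] = (word>>3) & 0x1 = 0
seq [4+:1] = (word>>4) & 0x1 = 0
lvl [5+:2] = (word>>5) & 0x3 = 2  ←
flags [7+:1] = (word>>7) & 0x1 = 0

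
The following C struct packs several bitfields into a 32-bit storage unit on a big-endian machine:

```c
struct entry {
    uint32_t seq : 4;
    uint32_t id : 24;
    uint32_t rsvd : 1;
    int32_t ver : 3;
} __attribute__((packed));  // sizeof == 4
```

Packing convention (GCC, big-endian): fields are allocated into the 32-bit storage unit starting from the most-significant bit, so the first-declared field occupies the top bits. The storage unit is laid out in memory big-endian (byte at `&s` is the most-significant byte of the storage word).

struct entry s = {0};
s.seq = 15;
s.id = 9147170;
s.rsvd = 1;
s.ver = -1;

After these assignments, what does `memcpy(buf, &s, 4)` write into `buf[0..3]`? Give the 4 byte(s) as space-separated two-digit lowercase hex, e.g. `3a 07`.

[28+:4] seq=15 & 0xf = 0xf; word=0xf0000000
[4+:24] id=9147170 & 0xffffff = 0x8b9322; word=0xf8b93220
[3+:1] rsvd=1 & 0x1 = 0x1; word=0xf8b93228
[0+:3] ver=-1 & 0x7 = 0x7; word=0xf8b9322f
word = 0xf8b9322f → big-endian bytes:
  [0]=0xf8  [1]=0xb9  [2]=0x32  [3]=0x2f

f8 b9 32 2f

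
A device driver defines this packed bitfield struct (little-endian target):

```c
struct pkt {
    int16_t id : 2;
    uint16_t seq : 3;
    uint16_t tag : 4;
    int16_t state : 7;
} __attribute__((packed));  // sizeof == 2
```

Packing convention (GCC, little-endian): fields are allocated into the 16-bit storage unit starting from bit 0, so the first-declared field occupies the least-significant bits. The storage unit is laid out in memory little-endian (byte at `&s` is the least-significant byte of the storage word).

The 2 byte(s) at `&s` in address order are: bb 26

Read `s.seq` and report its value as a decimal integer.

[0]=0xbb [1]=0x26 (little-endian) → word 0x26bb
id:2 @ bit 0 → (0x26bb>>0)&0x3 = 0x3
seq:3 @ bit 2 → (0x26bb>>2)&0x7 = 0x6  ←
tag:4 @ bit 5 → (0x26bb>>5)&0xf = 0x5
state:7 @ bit 9 → (0x26bb>>9)&0x7f = 0x13

6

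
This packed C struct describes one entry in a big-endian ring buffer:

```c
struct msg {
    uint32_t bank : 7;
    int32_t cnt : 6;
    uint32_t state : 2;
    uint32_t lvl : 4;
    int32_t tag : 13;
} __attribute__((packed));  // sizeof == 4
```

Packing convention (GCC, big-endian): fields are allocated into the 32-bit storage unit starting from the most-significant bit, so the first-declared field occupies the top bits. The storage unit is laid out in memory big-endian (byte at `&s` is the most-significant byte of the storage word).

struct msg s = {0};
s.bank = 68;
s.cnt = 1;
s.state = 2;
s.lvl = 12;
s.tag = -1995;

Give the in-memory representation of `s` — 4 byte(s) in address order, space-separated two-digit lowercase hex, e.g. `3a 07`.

88 0d 98 35

bank:7 = 68 → 0x44 << 25 → word 0x88000000
cnt:6 = 1 → 0x1 << 19 → word 0x88080000
state:2 = 2 → 0x2 << 17 → word 0x880c0000
lvl:4 = 12 → 0xc << 13 → word 0x880d8000
tag:13 = -1995 → 0x1835 << 0 → word 0x880d9835
word = 0x880d9835 → big-endian bytes:
  [0]=0x88  [1]=0x0d  [2]=0x98  [3]=0x35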